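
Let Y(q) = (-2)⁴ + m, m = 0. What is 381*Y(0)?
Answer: 6096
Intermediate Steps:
Y(q) = 16 (Y(q) = (-2)⁴ + 0 = 16 + 0 = 16)
381*Y(0) = 381*16 = 6096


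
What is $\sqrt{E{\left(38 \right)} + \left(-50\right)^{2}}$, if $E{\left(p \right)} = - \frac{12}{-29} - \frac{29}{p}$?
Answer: $\frac{\sqrt{3035585730}}{1102} \approx 49.997$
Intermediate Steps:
$E{\left(p \right)} = \frac{12}{29} - \frac{29}{p}$ ($E{\left(p \right)} = \left(-12\right) \left(- \frac{1}{29}\right) - \frac{29}{p} = \frac{12}{29} - \frac{29}{p}$)
$\sqrt{E{\left(38 \right)} + \left(-50\right)^{2}} = \sqrt{\left(\frac{12}{29} - \frac{29}{38}\right) + \left(-50\right)^{2}} = \sqrt{\left(\frac{12}{29} - \frac{29}{38}\right) + 2500} = \sqrt{- \frac{385}{1102} + 2500} = \sqrt{\frac{2754615}{1102}} = \frac{\sqrt{3035585730}}{1102}$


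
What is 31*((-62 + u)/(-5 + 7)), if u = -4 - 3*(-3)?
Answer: -1767/2 ≈ -883.50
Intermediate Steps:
u = 5 (u = -4 + 9 = 5)
31*((-62 + u)/(-5 + 7)) = 31*((-62 + 5)/(-5 + 7)) = 31*(-57/2) = -1767/2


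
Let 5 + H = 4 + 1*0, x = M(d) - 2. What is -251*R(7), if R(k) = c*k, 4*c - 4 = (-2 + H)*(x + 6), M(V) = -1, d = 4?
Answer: 8785/4 ≈ 2196.3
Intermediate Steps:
x = -3 (x = -1 - 2 = -3)
H = -1 (H = -5 + (4 + 1*0) = -5 + (4 + 0) = -5 + 4 = -1)
c = -5/4 (c = 1 + ((-2 - 1)*(-3 + 6))/4 = 1 + (-3*3)/4 = 1 + (¼)*(-9) = 1 - 9/4 = -5/4 ≈ -1.2500)
R(k) = -5*k/4
-251*R(7) = -(-1255)*7/4 = -251*(-35/4) = 8785/4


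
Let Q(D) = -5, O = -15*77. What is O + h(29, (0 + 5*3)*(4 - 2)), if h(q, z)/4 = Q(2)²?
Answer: -1055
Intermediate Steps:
O = -1155
h(q, z) = 100 (h(q, z) = 4*(-5)² = 4*25 = 100)
O + h(29, (0 + 5*3)*(4 - 2)) = -1155 + 100 = -1055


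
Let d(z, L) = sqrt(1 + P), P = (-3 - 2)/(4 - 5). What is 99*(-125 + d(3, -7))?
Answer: -12375 + 99*sqrt(6) ≈ -12133.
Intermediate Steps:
P = 5 (P = -5/(-1) = -5*(-1) = 5)
d(z, L) = sqrt(6) (d(z, L) = sqrt(1 + 5) = sqrt(6))
99*(-125 + d(3, -7)) = 99*(-125 + sqrt(6)) = -12375 + 99*sqrt(6)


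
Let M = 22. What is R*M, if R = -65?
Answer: -1430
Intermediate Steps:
R*M = -65*22 = -1430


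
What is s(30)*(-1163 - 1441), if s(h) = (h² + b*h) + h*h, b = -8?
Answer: -4062240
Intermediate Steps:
s(h) = -8*h + 2*h² (s(h) = (h² - 8*h) + h*h = (h² - 8*h) + h² = -8*h + 2*h²)
s(30)*(-1163 - 1441) = (2*30*(-4 + 30))*(-1163 - 1441) = (2*30*26)*(-2604) = 1560*(-2604) = -4062240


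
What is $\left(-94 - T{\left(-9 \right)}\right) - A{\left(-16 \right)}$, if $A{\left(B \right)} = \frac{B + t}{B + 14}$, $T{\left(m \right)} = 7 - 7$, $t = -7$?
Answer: $- \frac{211}{2} \approx -105.5$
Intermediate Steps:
$T{\left(m \right)} = 0$
$A{\left(B \right)} = \frac{-7 + B}{14 + B}$ ($A{\left(B \right)} = \frac{B - 7}{B + 14} = \frac{-7 + B}{14 + B}$)
$\left(-94 - T{\left(-9 \right)}\right) - A{\left(-16 \right)} = \left(-94 - 0\right) - \frac{-7 - 16}{14 - 16} = \left(-94 + 0\right) - \frac{1}{-2} \left(-23\right) = -94 - \left(- \frac{1}{2}\right) \left(-23\right) = -94 - \frac{23}{2} = - \frac{211}{2}$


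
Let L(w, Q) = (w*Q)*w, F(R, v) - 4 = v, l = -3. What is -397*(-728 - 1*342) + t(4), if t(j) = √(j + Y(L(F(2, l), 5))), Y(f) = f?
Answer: 424793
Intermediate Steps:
F(R, v) = 4 + v
L(w, Q) = Q*w² (L(w, Q) = (Q*w)*w = Q*w²)
t(j) = √(5 + j) (t(j) = √(j + 5*(4 - 3)²) = √(j + 5*1²) = √(j + 5*1) = √(j + 5) = √(5 + j))
-397*(-728 - 1*342) + t(4) = -397*(-728 - 1*342) + √(5 + 4) = -397*(-728 - 342) + √9 = -397*(-1070) + 3 = 424790 + 3 = 424793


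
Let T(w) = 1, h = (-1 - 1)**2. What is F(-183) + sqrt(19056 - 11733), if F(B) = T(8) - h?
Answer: -3 + sqrt(7323) ≈ 82.575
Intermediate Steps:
h = 4 (h = (-2)**2 = 4)
F(B) = -3 (F(B) = 1 - 1*4 = 1 - 4 = -3)
F(-183) + sqrt(19056 - 11733) = -3 + sqrt(19056 - 11733) = -3 + sqrt(7323)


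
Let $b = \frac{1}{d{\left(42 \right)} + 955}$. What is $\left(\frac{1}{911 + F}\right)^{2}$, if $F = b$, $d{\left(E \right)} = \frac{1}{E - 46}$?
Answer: $\frac{14584761}{12104227266769} \approx 1.2049 \cdot 10^{-6}$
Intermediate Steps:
$d{\left(E \right)} = \frac{1}{-46 + E}$
$b = \frac{4}{3819}$ ($b = \frac{1}{\frac{1}{-46 + 42} + 955} = \frac{1}{\frac{1}{-4} + 955} = \frac{1}{- \frac{1}{4} + 955} = \frac{1}{\frac{3819}{4}} = \frac{4}{3819} \approx 0.0010474$)
$F = \frac{4}{3819} \approx 0.0010474$
$\left(\frac{1}{911 + F}\right)^{2} = \left(\frac{1}{911 + \frac{4}{3819}}\right)^{2} = \left(\frac{1}{\frac{3479113}{3819}}\right)^{2} = \left(\frac{3819}{3479113}\right)^{2} = \frac{14584761}{12104227266769}$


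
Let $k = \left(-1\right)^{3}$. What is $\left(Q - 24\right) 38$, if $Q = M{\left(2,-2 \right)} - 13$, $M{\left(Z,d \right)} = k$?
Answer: $-1444$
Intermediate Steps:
$k = -1$
$M{\left(Z,d \right)} = -1$
$Q = -14$ ($Q = -1 - 13 = -14$)
$\left(Q - 24\right) 38 = \left(-14 - 24\right) 38 = \left(-38\right) 38 = -1444$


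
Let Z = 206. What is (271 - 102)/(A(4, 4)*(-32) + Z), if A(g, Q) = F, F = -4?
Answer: 169/334 ≈ 0.50599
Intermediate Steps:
A(g, Q) = -4
(271 - 102)/(A(4, 4)*(-32) + Z) = (271 - 102)/(-4*(-32) + 206) = 169/(128 + 206) = 169/334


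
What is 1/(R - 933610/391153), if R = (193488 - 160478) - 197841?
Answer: -391153/64475073753 ≈ -6.0667e-6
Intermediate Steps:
R = -164831 (R = 33010 - 197841 = -164831)
1/(R - 933610/391153) = 1/(-164831 - 933610/391153) = 1/(-64475073753/391153) = -391153/64475073753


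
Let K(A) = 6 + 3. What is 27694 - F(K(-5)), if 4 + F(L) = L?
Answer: 27689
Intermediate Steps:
K(A) = 9
F(L) = -4 + L
27694 - F(K(-5)) = 27694 - (-4 + 9) = 27694 - 1*5 = 27694 - 5 = 27689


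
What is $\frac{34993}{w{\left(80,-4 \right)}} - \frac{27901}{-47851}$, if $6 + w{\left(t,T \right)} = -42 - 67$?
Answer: $- \frac{1671241428}{5502865} \approx -303.7$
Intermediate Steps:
$w{\left(t,T \right)} = -115$ ($w{\left(t,T \right)} = -6 - 109 = -115$)
$\frac{34993}{w{\left(80,-4 \right)}} - \frac{27901}{-47851} = \frac{34993}{-115} - \frac{27901}{-47851} = 34993 \left(- \frac{1}{115}\right) - - \frac{27901}{47851} = - \frac{34993}{115} + \frac{27901}{47851} = - \frac{1671241428}{5502865}$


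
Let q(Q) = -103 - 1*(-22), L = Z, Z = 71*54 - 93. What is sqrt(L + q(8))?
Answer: 2*sqrt(915) ≈ 60.498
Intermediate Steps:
Z = 3741 (Z = 3834 - 93 = 3741)
L = 3741
q(Q) = -81 (q(Q) = -103 + 22 = -81)
sqrt(L + q(8)) = sqrt(3741 - 81) = sqrt(3660) = 2*sqrt(915)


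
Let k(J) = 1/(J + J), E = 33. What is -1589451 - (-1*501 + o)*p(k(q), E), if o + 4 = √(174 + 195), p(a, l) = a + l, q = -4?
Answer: -12582793/8 - 789*√41/8 ≈ -1.5735e+6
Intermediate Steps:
k(J) = 1/(2*J)
o = -4 + 3*√41 (o = -4 + √(174 + 195) = -4 + √369 = -4 + 3*√41 ≈ 15.209)
-1589451 - (-1*501 + o)*p(k(q), E) = -1589451 - (-1*501 + (-4 + 3*√41))*((½)/(-4) + 33) = -1589451 - (-501 + (-4 + 3*√41))*((½)*(-¼) + 33) = -1589451 - (-505 + 3*√41)*(-⅛ + 33) = -1589451 - (-505 + 3*√41)*263/8 = -1589451 - (-132815/8 + 789*√41/8) = -1589451 + (132815/8 - 789*√41/8) = -12582793/8 - 789*√41/8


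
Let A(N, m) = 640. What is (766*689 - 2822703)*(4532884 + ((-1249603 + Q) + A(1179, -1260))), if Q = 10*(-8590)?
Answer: -7339231135509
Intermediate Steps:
Q = -85900
(766*689 - 2822703)*(4532884 + ((-1249603 + Q) + A(1179, -1260))) = (766*689 - 2822703)*(4532884 + ((-1249603 - 85900) + 640)) = (527774 - 2822703)*(4532884 + (-1335503 + 640)) = -2294929*(4532884 - 1334863) = -2294929*3198021 = -7339231135509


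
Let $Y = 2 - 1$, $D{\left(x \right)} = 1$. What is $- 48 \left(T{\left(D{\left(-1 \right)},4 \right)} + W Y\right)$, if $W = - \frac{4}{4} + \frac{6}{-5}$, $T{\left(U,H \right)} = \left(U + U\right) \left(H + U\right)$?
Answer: $- \frac{1872}{5} \approx -374.4$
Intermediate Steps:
$T{\left(U,H \right)} = 2 U \left(H + U\right)$
$Y = 1$ ($Y = 2 - 1 = 1$)
$W = - \frac{11}{5}$ ($W = \left(-4\right) \frac{1}{4} + 6 \left(- \frac{1}{5}\right) = -1 - \frac{6}{5} = - \frac{11}{5} \approx -2.2$)
$- 48 \left(T{\left(D{\left(-1 \right)},4 \right)} + W Y\right) = - 48 \left(2 \cdot 1 \left(4 + 1\right) - \frac{11}{5}\right) = - 48 \left(2 \cdot 1 \cdot 5 - \frac{11}{5}\right) = - 48 \left(10 - \frac{11}{5}\right) = \left(-48\right) \frac{39}{5} = - \frac{1872}{5}$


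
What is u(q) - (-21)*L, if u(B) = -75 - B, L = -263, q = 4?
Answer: -5602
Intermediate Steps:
u(q) - (-21)*L = (-75 - 1*4) - (-21)*(-263) = (-75 - 4) - 1*5523 = -79 - 5523 = -5602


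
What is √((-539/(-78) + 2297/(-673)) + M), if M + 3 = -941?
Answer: I*√2591668412970/52494 ≈ 30.668*I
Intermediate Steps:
M = -944 (M = -3 - 941 = -944)
√((-539/(-78) + 2297/(-673)) + M) = √((-539/(-78) + 2297/(-673)) - 944) = √((-539*(-1/78) + 2297*(-1/673)) - 944) = √((539/78 - 2297/673) - 944) = √(183581/52494 - 944) = √(-49370755/52494) = I*√2591668412970/52494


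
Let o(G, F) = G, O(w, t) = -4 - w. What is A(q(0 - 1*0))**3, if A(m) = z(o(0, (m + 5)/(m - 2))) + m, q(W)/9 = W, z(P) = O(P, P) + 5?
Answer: 1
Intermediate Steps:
z(P) = 1 - P (z(P) = (-4 - P) + 5 = 1 - P)
q(W) = 9*W
A(m) = 1 + m (A(m) = (1 - 1*0) + m = (1 + 0) + m = 1 + m)
A(q(0 - 1*0))**3 = (1 + 9*(0 - 1*0))**3 = (1 + 9*(0 + 0))**3 = (1 + 9*0)**3 = (1 + 0)**3 = 1**3 = 1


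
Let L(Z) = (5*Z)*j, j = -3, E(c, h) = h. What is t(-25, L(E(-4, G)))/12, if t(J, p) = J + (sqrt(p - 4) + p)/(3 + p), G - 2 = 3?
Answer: -575/288 - I*sqrt(79)/864 ≈ -1.9965 - 0.010287*I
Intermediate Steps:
G = 5 (G = 2 + 3 = 5)
L(Z) = -15*Z (L(Z) = (5*Z)*(-3) = -15*Z)
t(J, p) = J + (p + sqrt(-4 + p))/(3 + p) (t(J, p) = J + (sqrt(-4 + p) + p)/(3 + p) = J + (p + sqrt(-4 + p))/(3 + p))
t(-25, L(E(-4, G)))/12 = ((-15*5 + sqrt(-4 - 15*5) + 3*(-25) - (-375)*5)/(3 - 15*5))/12 = ((-75 + sqrt(-4 - 75) - 75 - 25*(-75))/(3 - 75))*(1/12) = ((-75 + sqrt(-79) - 75 + 1875)/(-72))*(1/12) = -(-75 + I*sqrt(79) - 75 + 1875)/72*(1/12) = -(1725 + I*sqrt(79))/72*(1/12) = (-575/24 - I*sqrt(79)/72)*(1/12) = -575/288 - I*sqrt(79)/864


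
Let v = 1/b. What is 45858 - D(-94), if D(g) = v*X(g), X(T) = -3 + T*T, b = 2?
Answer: 82883/2 ≈ 41442.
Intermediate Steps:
v = 1/2 ≈ 0.50000
X(T) = -3 + T**2
D(g) = -3/2 + g**2/2 (D(g) = (-3 + g**2)/2 = -3/2 + g**2/2)
45858 - D(-94) = 45858 - (-3/2 + (1/2)*(-94)**2) = 45858 - (-3/2 + (1/2)*8836) = 45858 - (-3/2 + 4418) = 45858 - 1*8833/2 = 45858 - 8833/2 = 82883/2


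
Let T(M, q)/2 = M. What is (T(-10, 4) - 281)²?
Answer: 90601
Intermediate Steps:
T(M, q) = 2*M
(T(-10, 4) - 281)² = (2*(-10) - 281)² = (-20 - 281)² = (-301)² = 90601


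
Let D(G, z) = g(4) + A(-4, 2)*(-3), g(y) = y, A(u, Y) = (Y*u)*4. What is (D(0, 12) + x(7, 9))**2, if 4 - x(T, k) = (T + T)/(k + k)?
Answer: 863041/81 ≈ 10655.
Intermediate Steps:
A(u, Y) = 4*Y*u
D(G, z) = 100 (D(G, z) = 4 + (4*2*(-4))*(-3) = 4 - 32*(-3) = 4 + 96 = 100)
x(T, k) = 4 - T/k (x(T, k) = 4 - (T + T)/(k + k) = 4 - 2*T/(2*k) = 4 - 2*T*1/(2*k) = 4 - T/k)
(D(0, 12) + x(7, 9))**2 = (100 + (4 - 1*7/9))**2 = (100 + (4 - 1*7*1/9))**2 = (100 + (4 - 7/9))**2 = (100 + 29/9)**2 = (929/9)**2 = 863041/81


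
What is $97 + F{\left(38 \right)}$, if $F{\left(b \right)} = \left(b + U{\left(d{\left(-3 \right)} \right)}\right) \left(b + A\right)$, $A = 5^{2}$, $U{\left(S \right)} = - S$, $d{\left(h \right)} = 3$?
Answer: $2302$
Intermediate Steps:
$A = 25$
$F{\left(b \right)} = \left(-3 + b\right) \left(25 + b\right)$ ($F{\left(b \right)} = \left(b - 3\right) \left(b + 25\right) = \left(b - 3\right) \left(25 + b\right) = \left(-3 + b\right) \left(25 + b\right)$)
$97 + F{\left(38 \right)} = 97 + \left(-75 + 38^{2} + 22 \cdot 38\right) = 97 + \left(-75 + 1444 + 836\right) = 97 + 2205 = 2302$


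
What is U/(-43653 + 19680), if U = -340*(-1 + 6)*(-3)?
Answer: -1700/7991 ≈ -0.21274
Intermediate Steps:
U = 5100 (U = -1700*(-3) = -340*(-15) = 5100)
U/(-43653 + 19680) = 5100/(-43653 + 19680) = 5100/(-23973) = 5100*(-1/23973) = -1700/7991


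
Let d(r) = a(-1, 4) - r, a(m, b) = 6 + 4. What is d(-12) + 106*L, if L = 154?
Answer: 16346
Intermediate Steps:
a(m, b) = 10
d(r) = 10 - r
d(-12) + 106*L = (10 - 1*(-12)) + 106*154 = (10 + 12) + 16324 = 22 + 16324 = 16346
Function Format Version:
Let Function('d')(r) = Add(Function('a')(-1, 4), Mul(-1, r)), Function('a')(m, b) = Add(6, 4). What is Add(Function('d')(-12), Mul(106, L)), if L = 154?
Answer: 16346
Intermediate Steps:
Function('a')(m, b) = 10
Function('d')(r) = Add(10, Mul(-1, r))
Add(Function('d')(-12), Mul(106, L)) = Add(Add(10, Mul(-1, -12)), Mul(106, 154)) = Add(Add(10, 12), 16324) = Add(22, 16324) = 16346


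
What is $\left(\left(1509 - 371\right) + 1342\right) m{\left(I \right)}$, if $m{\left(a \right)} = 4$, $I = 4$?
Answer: $9920$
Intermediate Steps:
$\left(\left(1509 - 371\right) + 1342\right) m{\left(I \right)} = \left(\left(1509 - 371\right) + 1342\right) 4 = \left(1138 + 1342\right) 4 = 2480 \cdot 4 = 9920$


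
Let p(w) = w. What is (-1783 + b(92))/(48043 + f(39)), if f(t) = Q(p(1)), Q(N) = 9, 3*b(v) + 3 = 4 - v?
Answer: -1360/36039 ≈ -0.037737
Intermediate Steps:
b(v) = 1/3 - v/3 (b(v) = -1 + (4 - v)/3 = -1 + (4/3 - v/3) = 1/3 - v/3)
f(t) = 9
(-1783 + b(92))/(48043 + f(39)) = (-1783 + (1/3 - 1/3*92))/(48043 + 9) = (-1783 + (1/3 - 92/3))/48052 = (-1783 - 91/3)*(1/48052) = -5440/3*1/48052 = -1360/36039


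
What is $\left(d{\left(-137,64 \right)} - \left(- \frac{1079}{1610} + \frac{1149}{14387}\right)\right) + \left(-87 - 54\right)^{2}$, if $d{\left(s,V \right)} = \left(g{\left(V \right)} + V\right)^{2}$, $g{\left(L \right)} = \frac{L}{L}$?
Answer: $\frac{558382639103}{23163070} \approx 24107.0$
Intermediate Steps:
$g{\left(L \right)} = 1$
$d{\left(s,V \right)} = \left(1 + V\right)^{2}$
$\left(d{\left(-137,64 \right)} - \left(- \frac{1079}{1610} + \frac{1149}{14387}\right)\right) + \left(-87 - 54\right)^{2} = \left(\left(1 + 64\right)^{2} - \left(- \frac{1079}{1610} + \frac{1149}{14387}\right)\right) + \left(-87 - 54\right)^{2} = \left(65^{2} - - \frac{13673683}{23163070}\right) + \left(-141\right)^{2} = \left(4225 + \left(- \frac{1149}{14387} + \frac{1079}{1610}\right)\right) + 19881 = \left(4225 + \frac{13673683}{23163070}\right) + 19881 = \frac{97877644433}{23163070} + 19881 = \frac{558382639103}{23163070}$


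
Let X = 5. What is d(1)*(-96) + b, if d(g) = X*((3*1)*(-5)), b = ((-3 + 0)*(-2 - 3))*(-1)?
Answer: 7185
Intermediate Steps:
b = -15 (b = -3*(-5)*(-1) = 15*(-1) = -15)
d(g) = -75 (d(g) = 5*((3*1)*(-5)) = 5*(3*(-5)) = 5*(-15) = -75)
d(1)*(-96) + b = -75*(-96) - 15 = 7200 - 15 = 7185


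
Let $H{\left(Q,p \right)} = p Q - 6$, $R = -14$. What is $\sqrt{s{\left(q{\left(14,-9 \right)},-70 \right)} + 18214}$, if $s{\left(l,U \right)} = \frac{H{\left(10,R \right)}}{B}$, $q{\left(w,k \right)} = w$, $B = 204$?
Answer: $\frac{\sqrt{189491010}}{102} \approx 134.96$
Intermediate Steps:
$H{\left(Q,p \right)} = -6 + Q p$ ($H{\left(Q,p \right)} = Q p - 6 = -6 + Q p$)
$s{\left(l,U \right)} = - \frac{73}{102}$ ($s{\left(l,U \right)} = \frac{-6 + 10 \left(-14\right)}{204} = \left(-6 - 140\right) \frac{1}{204} = \left(-146\right) \frac{1}{204} = - \frac{73}{102}$)
$\sqrt{s{\left(q{\left(14,-9 \right)},-70 \right)} + 18214} = \sqrt{- \frac{73}{102} + 18214} = \sqrt{\frac{1857755}{102}} = \frac{\sqrt{189491010}}{102}$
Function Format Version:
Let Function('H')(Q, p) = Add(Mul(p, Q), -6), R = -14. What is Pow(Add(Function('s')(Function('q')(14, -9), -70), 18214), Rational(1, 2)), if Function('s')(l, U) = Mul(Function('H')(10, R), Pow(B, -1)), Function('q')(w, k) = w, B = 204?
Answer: Mul(Rational(1, 102), Pow(189491010, Rational(1, 2))) ≈ 134.96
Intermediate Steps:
Function('H')(Q, p) = Add(-6, Mul(Q, p)) (Function('H')(Q, p) = Add(Mul(Q, p), -6) = Add(-6, Mul(Q, p)))
Function('s')(l, U) = Rational(-73, 102) (Function('s')(l, U) = Mul(Add(-6, Mul(10, -14)), Pow(204, -1)) = Mul(Add(-6, -140), Rational(1, 204)) = Mul(-146, Rational(1, 204)) = Rational(-73, 102))
Pow(Add(Function('s')(Function('q')(14, -9), -70), 18214), Rational(1, 2)) = Pow(Add(Rational(-73, 102), 18214), Rational(1, 2)) = Pow(Rational(1857755, 102), Rational(1, 2)) = Mul(Rational(1, 102), Pow(189491010, Rational(1, 2)))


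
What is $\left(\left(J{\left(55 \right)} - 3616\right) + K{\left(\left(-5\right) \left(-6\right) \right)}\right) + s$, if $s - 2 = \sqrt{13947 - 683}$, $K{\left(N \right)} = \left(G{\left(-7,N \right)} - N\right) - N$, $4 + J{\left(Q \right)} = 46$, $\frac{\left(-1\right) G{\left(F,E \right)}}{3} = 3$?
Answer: $-3641 + 4 \sqrt{829} \approx -3525.8$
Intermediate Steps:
$G{\left(F,E \right)} = -9$ ($G{\left(F,E \right)} = \left(-3\right) 3 = -9$)
$J{\left(Q \right)} = 42$ ($J{\left(Q \right)} = -4 + 46 = 42$)
$K{\left(N \right)} = -9 - 2 N$ ($K{\left(N \right)} = \left(-9 - N\right) - N = -9 - 2 N$)
$s = 2 + 4 \sqrt{829}$ ($s = 2 + \sqrt{13947 - 683} = 2 + \sqrt{13264} = 2 + 4 \sqrt{829} \approx 117.17$)
$\left(\left(J{\left(55 \right)} - 3616\right) + K{\left(\left(-5\right) \left(-6\right) \right)}\right) + s = \left(\left(42 - 3616\right) - \left(9 + 2 \left(\left(-5\right) \left(-6\right)\right)\right)\right) + \left(2 + 4 \sqrt{829}\right) = \left(-3574 - 69\right) + \left(2 + 4 \sqrt{829}\right) = -3643 + \left(2 + 4 \sqrt{829}\right) = -3641 + 4 \sqrt{829}$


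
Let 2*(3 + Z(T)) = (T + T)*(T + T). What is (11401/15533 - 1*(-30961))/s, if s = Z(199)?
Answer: 480928614/1230198067 ≈ 0.39094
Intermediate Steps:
Z(T) = -3 + 2*T² (Z(T) = -3 + ((T + T)*(T + T))/2 = -3 + ((2*T)*(2*T))/2 = -3 + (4*T²)/2 = -3 + 2*T²)
s = 79199 (s = -3 + 2*199² = -3 + 2*39601 = -3 + 79202 = 79199)
(11401/15533 - 1*(-30961))/s = (11401/15533 - 1*(-30961))/79199 = (11401*(1/15533) + 30961)*(1/79199) = (11401/15533 + 30961)*(1/79199) = (480928614/15533)*(1/79199) = 480928614/1230198067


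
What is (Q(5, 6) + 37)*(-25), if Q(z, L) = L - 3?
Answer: -1000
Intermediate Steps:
Q(z, L) = -3 + L
(Q(5, 6) + 37)*(-25) = ((-3 + 6) + 37)*(-25) = (3 + 37)*(-25) = 40*(-25) = -1000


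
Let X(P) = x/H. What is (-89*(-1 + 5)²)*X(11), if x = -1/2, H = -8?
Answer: -89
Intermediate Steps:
x = -½ (x = -1*½ = -½ ≈ -0.50000)
X(P) = 1/16 (X(P) = -½/(-8) = -½*(-⅛) = 1/16)
(-89*(-1 + 5)²)*X(11) = -89*(-1 + 5)²*(1/16) = -89*4²*(1/16) = -89*16*(1/16) = -1424*1/16 = -89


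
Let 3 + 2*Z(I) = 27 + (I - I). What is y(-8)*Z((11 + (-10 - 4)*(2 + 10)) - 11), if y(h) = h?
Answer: -96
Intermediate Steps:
Z(I) = 12 (Z(I) = -3/2 + (27 + (I - I))/2 = -3/2 + (27 + 0)/2 = -3/2 + (½)*27 = -3/2 + 27/2 = 12)
y(-8)*Z((11 + (-10 - 4)*(2 + 10)) - 11) = -8*12 = -96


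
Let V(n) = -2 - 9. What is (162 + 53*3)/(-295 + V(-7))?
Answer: -107/102 ≈ -1.0490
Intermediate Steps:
V(n) = -11
(162 + 53*3)/(-295 + V(-7)) = (162 + 53*3)/(-295 - 11) = (162 + 159)/(-306) = 321*(-1/306) = -107/102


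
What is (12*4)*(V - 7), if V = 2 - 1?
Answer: -288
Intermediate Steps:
V = 1
(12*4)*(V - 7) = (12*4)*(1 - 7) = 48*(-6) = -288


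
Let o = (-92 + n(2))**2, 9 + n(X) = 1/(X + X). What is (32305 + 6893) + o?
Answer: 789577/16 ≈ 49349.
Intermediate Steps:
n(X) = -9 + 1/(2*X) (n(X) = -9 + 1/(X + X) = -9 + 1/(2*X))
o = 162409/16 (o = (-92 + (-9 + (1/2)/2))**2 = (-92 + (-9 + (1/2)*(1/2)))**2 = (-92 + (-9 + 1/4))**2 = (-92 - 35/4)**2 = (-403/4)**2 = 162409/16 ≈ 10151.)
(32305 + 6893) + o = (32305 + 6893) + 162409/16 = 39198 + 162409/16 = 789577/16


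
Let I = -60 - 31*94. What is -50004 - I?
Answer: -47030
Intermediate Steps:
I = -2974 (I = -60 - 2914 = -2974)
-50004 - I = -50004 - 1*(-2974) = -50004 + 2974 = -47030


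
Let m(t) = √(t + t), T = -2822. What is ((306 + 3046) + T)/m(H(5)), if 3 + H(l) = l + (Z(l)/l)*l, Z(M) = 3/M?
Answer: 265*√130/13 ≈ 232.42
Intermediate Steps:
H(l) = -3 + l + 3/l (H(l) = -3 + (l + ((3/l)/l)*l) = -3 + (l + (3/l²)*l) = -3 + (l + 3/l) = -3 + l + 3/l)
m(t) = √2*√t (m(t) = √(2*t) = √2*√t)
((306 + 3046) + T)/m(H(5)) = ((306 + 3046) - 2822)/((√2*√(-3 + 5 + 3/5))) = (3352 - 2822)/((√2*√(-3 + 5 + 3*(⅕)))) = 530/((√2*√(-3 + 5 + ⅗))) = 530/((√2*√(13/5))) = 530/((√2*(√65/5))) = 530/((√130/5)) = 530*(√130/26) = 265*√130/13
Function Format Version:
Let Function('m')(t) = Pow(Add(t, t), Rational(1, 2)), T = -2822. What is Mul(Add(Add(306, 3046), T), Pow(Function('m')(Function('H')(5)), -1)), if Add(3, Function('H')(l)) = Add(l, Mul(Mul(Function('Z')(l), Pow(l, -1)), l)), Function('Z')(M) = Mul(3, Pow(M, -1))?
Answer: Mul(Rational(265, 13), Pow(130, Rational(1, 2))) ≈ 232.42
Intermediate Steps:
Function('H')(l) = Add(-3, l, Mul(3, Pow(l, -1))) (Function('H')(l) = Add(-3, Add(l, Mul(Mul(Mul(3, Pow(l, -1)), Pow(l, -1)), l))) = Add(-3, Add(l, Mul(Mul(3, Pow(l, -2)), l))) = Add(-3, Add(l, Mul(3, Pow(l, -1)))) = Add(-3, l, Mul(3, Pow(l, -1))))
Function('m')(t) = Mul(Pow(2, Rational(1, 2)), Pow(t, Rational(1, 2))) (Function('m')(t) = Pow(Mul(2, t), Rational(1, 2)) = Mul(Pow(2, Rational(1, 2)), Pow(t, Rational(1, 2))))
Mul(Add(Add(306, 3046), T), Pow(Function('m')(Function('H')(5)), -1)) = Mul(Add(Add(306, 3046), -2822), Pow(Mul(Pow(2, Rational(1, 2)), Pow(Add(-3, 5, Mul(3, Pow(5, -1))), Rational(1, 2))), -1)) = Mul(Add(3352, -2822), Pow(Mul(Pow(2, Rational(1, 2)), Pow(Add(-3, 5, Mul(3, Rational(1, 5))), Rational(1, 2))), -1)) = Mul(530, Pow(Mul(Pow(2, Rational(1, 2)), Pow(Add(-3, 5, Rational(3, 5)), Rational(1, 2))), -1)) = Mul(530, Pow(Mul(Pow(2, Rational(1, 2)), Pow(Rational(13, 5), Rational(1, 2))), -1)) = Mul(530, Pow(Mul(Pow(2, Rational(1, 2)), Mul(Rational(1, 5), Pow(65, Rational(1, 2)))), -1)) = Mul(530, Pow(Mul(Rational(1, 5), Pow(130, Rational(1, 2))), -1)) = Mul(530, Mul(Rational(1, 26), Pow(130, Rational(1, 2)))) = Mul(Rational(265, 13), Pow(130, Rational(1, 2)))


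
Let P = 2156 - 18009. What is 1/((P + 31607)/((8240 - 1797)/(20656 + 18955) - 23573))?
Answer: -466871830/312015847 ≈ -1.4963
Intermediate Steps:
P = -15853
1/((P + 31607)/((8240 - 1797)/(20656 + 18955) - 23573)) = 1/((-15853 + 31607)/((8240 - 1797)/(20656 + 18955) - 23573)) = 1/(15754/(6443/39611 - 23573)) = 1/(15754/(-933743660/39611)) = 1/(15754*(-39611/933743660)) = 1/(-312015847/466871830) = -466871830/312015847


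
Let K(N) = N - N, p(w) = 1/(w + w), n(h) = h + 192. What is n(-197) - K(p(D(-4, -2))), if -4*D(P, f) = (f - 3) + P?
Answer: -5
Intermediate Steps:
D(P, f) = ¾ - P/4 - f/4 (D(P, f) = -((f - 3) + P)/4 = -((-3 + f) + P)/4 = -(-3 + P + f)/4 = ¾ - P/4 - f/4)
n(h) = 192 + h
p(w) = 1/(2*w)
K(N) = 0
n(-197) - K(p(D(-4, -2))) = (192 - 197) - 1*0 = -5 + 0 = -5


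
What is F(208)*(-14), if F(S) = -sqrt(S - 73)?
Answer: 42*sqrt(15) ≈ 162.67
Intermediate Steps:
F(S) = -sqrt(-73 + S)
F(208)*(-14) = -sqrt(-73 + 208)*(-14) = -sqrt(135)*(-14) = -3*sqrt(15)*(-14) = 42*sqrt(15)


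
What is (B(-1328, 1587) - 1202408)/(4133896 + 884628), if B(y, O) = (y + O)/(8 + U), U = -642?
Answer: -762326931/3181744216 ≈ -0.23959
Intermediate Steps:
B(y, O) = -O/634 - y/634 (B(y, O) = (y + O)/(8 - 642) = (O + y)/(-634) = (O + y)*(-1/634) = -O/634 - y/634)
(B(-1328, 1587) - 1202408)/(4133896 + 884628) = ((-1/634*1587 - 1/634*(-1328)) - 1202408)/(4133896 + 884628) = ((-1587/634 + 664/317) - 1202408)/5018524 = (-259/634 - 1202408)*(1/5018524) = -762326931/634*1/5018524 = -762326931/3181744216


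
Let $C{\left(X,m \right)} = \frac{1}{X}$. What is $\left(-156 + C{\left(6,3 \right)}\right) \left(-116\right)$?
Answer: $\frac{54230}{3} \approx 18077.0$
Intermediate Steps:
$\left(-156 + C{\left(6,3 \right)}\right) \left(-116\right) = \left(-156 + \frac{1}{6}\right) \left(-116\right) = \left(- \frac{935}{6}\right) \left(-116\right) = \frac{54230}{3}$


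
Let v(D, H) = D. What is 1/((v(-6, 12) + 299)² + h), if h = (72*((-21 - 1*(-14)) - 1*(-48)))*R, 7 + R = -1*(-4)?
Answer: 1/76993 ≈ 1.2988e-5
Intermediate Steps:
R = -3 (R = -7 - 1*(-4) = -7 + 4 = -3)
h = -8856 (h = (72*((-21 - 1*(-14)) - 1*(-48)))*(-3) = (72*((-21 + 14) + 48))*(-3) = (72*(-7 + 48))*(-3) = (72*41)*(-3) = 2952*(-3) = -8856)
1/((v(-6, 12) + 299)² + h) = 1/((-6 + 299)² - 8856) = 1/(293² - 8856) = 1/(85849 - 8856) = 1/76993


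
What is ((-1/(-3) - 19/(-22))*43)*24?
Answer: 13588/11 ≈ 1235.3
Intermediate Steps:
((-1/(-3) - 19/(-22))*43)*24 = ((-1*(-⅓) - 19*(-1/22))*43)*24 = ((⅓ + 19/22)*43)*24 = ((79/66)*43)*24 = (3397/66)*24 = 13588/11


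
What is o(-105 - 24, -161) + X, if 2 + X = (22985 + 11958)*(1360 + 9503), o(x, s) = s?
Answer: 379585646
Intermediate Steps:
X = 379585807 (X = -2 + (22985 + 11958)*(1360 + 9503) = -2 + 34943*10863 = -2 + 379585809 = 379585807)
o(-105 - 24, -161) + X = -161 + 379585807 = 379585646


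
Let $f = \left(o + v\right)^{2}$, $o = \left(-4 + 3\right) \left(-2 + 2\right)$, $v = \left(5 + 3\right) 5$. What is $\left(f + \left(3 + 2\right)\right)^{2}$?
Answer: $2576025$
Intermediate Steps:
$v = 40$ ($v = 8 \cdot 5 = 40$)
$o = 0$ ($o = \left(-1\right) 0 = 0$)
$f = 1600$ ($f = \left(0 + 40\right)^{2} = 40^{2} = 1600$)
$\left(f + \left(3 + 2\right)\right)^{2} = \left(1600 + \left(3 + 2\right)\right)^{2} = \left(1600 + 5\right)^{2} = 1605^{2} = 2576025$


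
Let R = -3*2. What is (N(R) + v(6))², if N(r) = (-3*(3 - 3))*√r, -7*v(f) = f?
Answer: 36/49 ≈ 0.73469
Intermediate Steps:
v(f) = -f/7
R = -6
N(r) = 0 (N(r) = (-3*0)*√r = 0*√r = 0)
(N(R) + v(6))² = (0 - ⅐*6)² = (0 - 6/7)² = (-6/7)² = 36/49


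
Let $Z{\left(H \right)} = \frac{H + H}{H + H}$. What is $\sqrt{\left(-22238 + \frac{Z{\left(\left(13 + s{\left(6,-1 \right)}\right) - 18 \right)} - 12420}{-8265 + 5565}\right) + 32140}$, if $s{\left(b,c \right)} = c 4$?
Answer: $\frac{\sqrt{80243457}}{90} \approx 99.532$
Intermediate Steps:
$s{\left(b,c \right)} = 4 c$
$Z{\left(H \right)} = 1$ ($Z{\left(H \right)} = \frac{2 H}{2 H} = 2 H \frac{1}{2 H} = 1$)
$\sqrt{\left(-22238 + \frac{Z{\left(\left(13 + s{\left(6,-1 \right)}\right) - 18 \right)} - 12420}{-8265 + 5565}\right) + 32140} = \sqrt{\left(-22238 + \frac{1 - 12420}{-8265 + 5565}\right) + 32140} = \sqrt{\left(-22238 - \frac{12419}{-2700}\right) + 32140} = \sqrt{\left(-22238 - - \frac{12419}{2700}\right) + 32140} = \sqrt{\left(-22238 + \frac{12419}{2700}\right) + 32140} = \sqrt{- \frac{60030181}{2700} + 32140} = \sqrt{\frac{26747819}{2700}} = \frac{\sqrt{80243457}}{90}$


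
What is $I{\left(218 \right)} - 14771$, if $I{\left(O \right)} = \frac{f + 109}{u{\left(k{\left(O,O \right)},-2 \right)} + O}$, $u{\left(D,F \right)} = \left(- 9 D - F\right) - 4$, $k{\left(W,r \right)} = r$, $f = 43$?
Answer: $- \frac{12895159}{873} \approx -14771.0$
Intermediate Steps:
$u{\left(D,F \right)} = -4 - F - 9 D$ ($u{\left(D,F \right)} = \left(- F - 9 D\right) - 4 = -4 - F - 9 D$)
$I{\left(O \right)} = \frac{152}{-2 - 8 O}$ ($I{\left(O \right)} = \frac{43 + 109}{\left(-4 - -2 - 9 O\right) + O} = \frac{152}{\left(-4 + 2 - 9 O\right) + O} = \frac{152}{\left(-2 - 9 O\right) + O} = \frac{152}{-2 - 8 O}$)
$I{\left(218 \right)} - 14771 = - \frac{76}{1 + 4 \cdot 218} - 14771 = - \frac{76}{1 + 872} - 14771 = - \frac{76}{873} - 14771 = - \frac{12895159}{873}$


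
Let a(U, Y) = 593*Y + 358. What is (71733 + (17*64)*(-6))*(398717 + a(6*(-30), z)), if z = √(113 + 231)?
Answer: 26021685375 + 77333130*√86 ≈ 2.6739e+10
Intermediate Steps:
z = 2*√86 (z = √344 = 2*√86 ≈ 18.547)
a(U, Y) = 358 + 593*Y
(71733 + (17*64)*(-6))*(398717 + a(6*(-30), z)) = (71733 + (17*64)*(-6))*(398717 + (358 + 593*(2*√86))) = (71733 + 1088*(-6))*(398717 + (358 + 1186*√86)) = (71733 - 6528)*(399075 + 1186*√86) = 65205*(399075 + 1186*√86) = 26021685375 + 77333130*√86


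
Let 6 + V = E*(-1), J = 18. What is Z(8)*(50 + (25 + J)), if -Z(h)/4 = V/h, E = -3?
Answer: 279/2 ≈ 139.50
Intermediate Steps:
V = -3 (V = -6 - 3*(-1) = -6 + 3 = -3)
Z(h) = 12/h (Z(h) = -(-12)/h = 12/h)
Z(8)*(50 + (25 + J)) = (12/8)*(50 + (25 + 18)) = (12*(⅛))*(50 + 43) = (3/2)*93 = 279/2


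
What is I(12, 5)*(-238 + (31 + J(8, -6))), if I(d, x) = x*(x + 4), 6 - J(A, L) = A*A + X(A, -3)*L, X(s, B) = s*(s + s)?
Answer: 22635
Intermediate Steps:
X(s, B) = 2*s**2 (X(s, B) = s*(2*s) = 2*s**2)
J(A, L) = 6 - A**2 - 2*L*A**2 (J(A, L) = 6 - (A*A + (2*A**2)*L) = 6 - (A**2 + 2*L*A**2) = 6 + (-A**2 - 2*L*A**2) = 6 - A**2 - 2*L*A**2)
I(d, x) = x*(4 + x)
I(12, 5)*(-238 + (31 + J(8, -6))) = (5*(4 + 5))*(-238 + (31 + (6 - 1*8**2 - 2*(-6)*8**2))) = (5*9)*(-238 + (31 + (6 - 1*64 - 2*(-6)*64))) = 45*(-238 + (31 + (6 - 64 + 768))) = 45*(-238 + (31 + 710)) = 45*(-238 + 741) = 45*503 = 22635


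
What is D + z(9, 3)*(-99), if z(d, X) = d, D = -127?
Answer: -1018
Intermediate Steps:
D + z(9, 3)*(-99) = -127 + 9*(-99) = -127 - 891 = -1018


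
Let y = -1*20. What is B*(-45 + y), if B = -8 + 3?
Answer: 325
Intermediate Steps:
B = -5
y = -20
B*(-45 + y) = -5*(-45 - 20) = -5*(-65) = 325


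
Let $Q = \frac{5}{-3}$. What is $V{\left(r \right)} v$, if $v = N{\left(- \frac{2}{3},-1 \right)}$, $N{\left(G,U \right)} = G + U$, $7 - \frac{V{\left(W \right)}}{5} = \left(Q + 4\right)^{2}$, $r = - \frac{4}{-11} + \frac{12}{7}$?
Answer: $- \frac{350}{27} \approx -12.963$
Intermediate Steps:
$Q = - \frac{5}{3}$ ($Q = 5 \left(- \frac{1}{3}\right) = - \frac{5}{3} \approx -1.6667$)
$r = \frac{160}{77}$ ($r = \left(-4\right) \left(- \frac{1}{11}\right) + 12 \cdot \frac{1}{7} = \frac{4}{11} + \frac{12}{7} = \frac{160}{77} \approx 2.0779$)
$V{\left(W \right)} = \frac{70}{9}$ ($V{\left(W \right)} = 35 - 5 \left(- \frac{5}{3} + 4\right)^{2} = 35 - 5 \left(\frac{7}{3}\right)^{2} = 35 - \frac{245}{9} = \frac{70}{9}$)
$v = - \frac{5}{3}$ ($v = - \frac{2}{3} - 1 = - \frac{5}{3} \approx -1.6667$)
$V{\left(r \right)} v = \frac{70}{9} \left(- \frac{5}{3}\right) = - \frac{350}{27}$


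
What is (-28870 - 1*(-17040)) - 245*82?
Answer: -31920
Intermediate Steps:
(-28870 - 1*(-17040)) - 245*82 = (-28870 + 17040) - 20090 = -11830 - 20090 = -31920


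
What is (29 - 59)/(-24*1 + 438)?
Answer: -5/69 ≈ -0.072464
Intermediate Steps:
(29 - 59)/(-24*1 + 438) = -30/(-24 + 438) = -30/414 = -30*1/414 = -5/69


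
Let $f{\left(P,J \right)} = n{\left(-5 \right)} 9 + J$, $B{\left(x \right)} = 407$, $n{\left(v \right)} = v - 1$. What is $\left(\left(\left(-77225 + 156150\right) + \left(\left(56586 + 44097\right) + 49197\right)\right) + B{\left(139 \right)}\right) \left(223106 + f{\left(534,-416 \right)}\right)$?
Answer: $51030842832$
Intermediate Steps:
$n{\left(v \right)} = -1 + v$
$f{\left(P,J \right)} = -54 + J$ ($f{\left(P,J \right)} = \left(-1 - 5\right) 9 + J = \left(-6\right) 9 + J = -54 + J$)
$\left(\left(\left(-77225 + 156150\right) + \left(\left(56586 + 44097\right) + 49197\right)\right) + B{\left(139 \right)}\right) \left(223106 + f{\left(534,-416 \right)}\right) = \left(\left(\left(-77225 + 156150\right) + \left(\left(56586 + 44097\right) + 49197\right)\right) + 407\right) \left(223106 - 470\right) = \left(\left(78925 + \left(100683 + 49197\right)\right) + 407\right) \left(223106 - 470\right) = \left(\left(78925 + 149880\right) + 407\right) 222636 = \left(228805 + 407\right) 222636 = 229212 \cdot 222636 = 51030842832$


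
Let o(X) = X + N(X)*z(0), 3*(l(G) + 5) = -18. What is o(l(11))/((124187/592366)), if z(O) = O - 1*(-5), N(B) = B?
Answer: -39096156/124187 ≈ -314.82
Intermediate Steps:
l(G) = -11 (l(G) = -5 + (⅓)*(-18) = -5 - 6 = -11)
z(O) = 5 + O (z(O) = O + 5 = 5 + O)
o(X) = 6*X (o(X) = X + X*(5 + 0) = X + X*5 = X + 5*X = 6*X)
o(l(11))/((124187/592366)) = (6*(-11))/((124187/592366)) = -66/(124187*(1/592366)) = -66/124187/592366 = -66*592366/124187 = -39096156/124187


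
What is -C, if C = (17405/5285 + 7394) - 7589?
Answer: 202634/1057 ≈ 191.71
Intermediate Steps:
C = -202634/1057 (C = (17405*(1/5285) + 7394) - 7589 = (3481/1057 + 7394) - 7589 = 7818939/1057 - 7589 = -202634/1057 ≈ -191.71)
-C = -1*(-202634/1057) = 202634/1057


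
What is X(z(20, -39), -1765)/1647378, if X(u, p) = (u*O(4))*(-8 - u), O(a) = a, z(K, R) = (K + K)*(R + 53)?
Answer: -636160/823689 ≈ -0.77233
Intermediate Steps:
z(K, R) = 2*K*(53 + R) (z(K, R) = (2*K)*(53 + R) = 2*K*(53 + R))
X(u, p) = 4*u*(-8 - u) (X(u, p) = (u*4)*(-8 - u) = (4*u)*(-8 - u) = 4*u*(-8 - u))
X(z(20, -39), -1765)/1647378 = -4*2*20*(53 - 39)*(8 + 2*20*(53 - 39))/1647378 = -4*2*20*14*(8 + 2*20*14)*(1/1647378) = -4*560*(8 + 560)*(1/1647378) = -4*560*568*(1/1647378) = -1272320*1/1647378 = -636160/823689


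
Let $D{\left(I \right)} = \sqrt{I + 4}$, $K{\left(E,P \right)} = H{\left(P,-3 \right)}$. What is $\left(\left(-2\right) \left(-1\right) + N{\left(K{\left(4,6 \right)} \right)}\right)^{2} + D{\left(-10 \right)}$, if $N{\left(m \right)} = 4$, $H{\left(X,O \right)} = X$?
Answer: $36 + i \sqrt{6} \approx 36.0 + 2.4495 i$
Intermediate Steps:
$K{\left(E,P \right)} = P$
$D{\left(I \right)} = \sqrt{4 + I}$
$\left(\left(-2\right) \left(-1\right) + N{\left(K{\left(4,6 \right)} \right)}\right)^{2} + D{\left(-10 \right)} = \left(\left(-2\right) \left(-1\right) + 4\right)^{2} + \sqrt{4 - 10} = \left(2 + 4\right)^{2} + \sqrt{-6} = 6^{2} + i \sqrt{6} = 36 + i \sqrt{6}$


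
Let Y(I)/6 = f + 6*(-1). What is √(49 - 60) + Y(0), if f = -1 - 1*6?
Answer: -78 + I*√11 ≈ -78.0 + 3.3166*I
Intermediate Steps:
f = -7 (f = -1 - 6 = -7)
Y(I) = -78 (Y(I) = 6*(-7 + 6*(-1)) = 6*(-7 - 6) = 6*(-13) = -78)
√(49 - 60) + Y(0) = √(49 - 60) - 78 = √(-11) - 78 = I*√11 - 78 = -78 + I*√11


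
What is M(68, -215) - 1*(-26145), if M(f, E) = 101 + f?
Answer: 26314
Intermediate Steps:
M(68, -215) - 1*(-26145) = (101 + 68) - 1*(-26145) = 169 + 26145 = 26314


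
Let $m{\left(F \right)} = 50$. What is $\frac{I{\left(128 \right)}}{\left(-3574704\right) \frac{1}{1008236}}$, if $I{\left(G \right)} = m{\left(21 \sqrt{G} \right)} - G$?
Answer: $\frac{3276767}{148946} \approx 22.0$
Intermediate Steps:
$I{\left(G \right)} = 50 - G$
$\frac{I{\left(128 \right)}}{\left(-3574704\right) \frac{1}{1008236}} = \frac{50 - 128}{\left(-3574704\right) \frac{1}{1008236}} = - \frac{78}{- \frac{893676}{252059}} = \left(-78\right) \left(- \frac{252059}{893676}\right) = \frac{3276767}{148946}$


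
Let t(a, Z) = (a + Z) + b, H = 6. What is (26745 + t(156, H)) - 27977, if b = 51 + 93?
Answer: -926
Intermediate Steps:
b = 144
t(a, Z) = 144 + Z + a (t(a, Z) = (a + Z) + 144 = (Z + a) + 144 = 144 + Z + a)
(26745 + t(156, H)) - 27977 = (26745 + (144 + 6 + 156)) - 27977 = (26745 + 306) - 27977 = 27051 - 27977 = -926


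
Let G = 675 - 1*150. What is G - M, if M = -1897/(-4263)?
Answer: 319454/609 ≈ 524.55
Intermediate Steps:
G = 525 (G = 675 - 150 = 525)
M = 271/609 (M = -1897*(-1/4263) = 271/609 ≈ 0.44499)
G - M = 525 - 1*271/609 = 525 - 271/609 = 319454/609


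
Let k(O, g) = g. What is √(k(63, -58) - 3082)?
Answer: 2*I*√785 ≈ 56.036*I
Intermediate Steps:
√(k(63, -58) - 3082) = √(-58 - 3082) = √(-3140) = 2*I*√785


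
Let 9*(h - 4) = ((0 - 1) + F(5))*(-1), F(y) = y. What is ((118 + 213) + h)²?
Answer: 9066121/81 ≈ 1.1193e+5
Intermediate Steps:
h = 32/9 (h = 4 + (((0 - 1) + 5)*(-1))/9 = 4 + ((-1 + 5)*(-1))/9 = 4 + (4*(-1))/9 = 4 + (⅑)*(-4) = 4 - 4/9 = 32/9 ≈ 3.5556)
((118 + 213) + h)² = ((118 + 213) + 32/9)² = (331 + 32/9)² = (3011/9)² = 9066121/81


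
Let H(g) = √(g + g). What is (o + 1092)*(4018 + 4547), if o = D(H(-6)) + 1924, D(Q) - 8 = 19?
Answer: 26063295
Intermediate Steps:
H(g) = √2*√g (H(g) = √(2*g) = √2*√g)
D(Q) = 27 (D(Q) = 8 + 19 = 27)
o = 1951 (o = 27 + 1924 = 1951)
(o + 1092)*(4018 + 4547) = (1951 + 1092)*(4018 + 4547) = 3043*8565 = 26063295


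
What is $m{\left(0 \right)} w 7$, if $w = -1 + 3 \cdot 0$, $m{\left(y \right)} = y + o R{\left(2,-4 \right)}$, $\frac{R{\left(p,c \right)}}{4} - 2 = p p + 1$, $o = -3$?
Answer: $588$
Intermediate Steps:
$R{\left(p,c \right)} = 12 + 4 p^{2}$ ($R{\left(p,c \right)} = 8 + 4 \left(p p + 1\right) = 8 + 4 \left(p^{2} + 1\right) = 8 + 4 \left(1 + p^{2}\right) = 8 + \left(4 + 4 p^{2}\right) = 12 + 4 p^{2}$)
$m{\left(y \right)} = -84 + y$ ($m{\left(y \right)} = y - 3 \left(12 + 4 \cdot 2^{2}\right) = y - 3 \left(12 + 4 \cdot 4\right) = y - 3 \left(12 + 16\right) = y - 84 = -84 + y$)
$w = -1$ ($w = -1 + 0 = -1$)
$m{\left(0 \right)} w 7 = \left(-84 + 0\right) \left(-1\right) 7 = \left(-84\right) \left(-1\right) 7 = 84 \cdot 7 = 588$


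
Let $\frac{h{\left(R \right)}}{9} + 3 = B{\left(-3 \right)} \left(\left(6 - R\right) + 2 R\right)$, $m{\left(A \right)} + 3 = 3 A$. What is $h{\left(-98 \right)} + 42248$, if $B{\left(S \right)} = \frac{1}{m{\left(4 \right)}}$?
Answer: $42129$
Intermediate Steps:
$m{\left(A \right)} = -3 + 3 A$
$B{\left(S \right)} = \frac{1}{9}$ ($B{\left(S \right)} = \frac{1}{-3 + 3 \cdot 4} = \frac{1}{-3 + 12} = \frac{1}{9}$)
$h{\left(R \right)} = -21 + R$ ($h{\left(R \right)} = -27 + 9 \frac{\left(6 - R\right) + 2 R}{9} = -27 + 9 \frac{6 + R}{9} = -27 + 9 \left(\frac{2}{3} + \frac{R}{9}\right) = -27 + \left(6 + R\right) = -21 + R$)
$h{\left(-98 \right)} + 42248 = \left(-21 - 98\right) + 42248 = -119 + 42248 = 42129$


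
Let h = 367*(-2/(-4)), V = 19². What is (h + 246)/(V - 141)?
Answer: 859/440 ≈ 1.9523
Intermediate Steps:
V = 361
h = 367/2 (h = 367*(-2*(-¼)) = 367*(½) = 367/2 ≈ 183.50)
(h + 246)/(V - 141) = (367/2 + 246)/(361 - 141) = (859/2)/220 = (859/2)*(1/220) = 859/440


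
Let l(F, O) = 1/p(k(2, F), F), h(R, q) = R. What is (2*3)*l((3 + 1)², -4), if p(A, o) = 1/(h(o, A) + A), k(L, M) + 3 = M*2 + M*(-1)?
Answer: 174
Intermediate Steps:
k(L, M) = -3 + M (k(L, M) = -3 + (M*2 + M*(-1)) = -3 + (2*M - M) = -3 + M)
p(A, o) = 1/(A + o) (p(A, o) = 1/(o + A) = 1/(A + o))
l(F, O) = -3 + 2*F (l(F, O) = 1/(1/((-3 + F) + F)) = 1/(1/(-3 + 2*F)) = -3 + 2*F)
(2*3)*l((3 + 1)², -4) = (2*3)*(-3 + 2*(3 + 1)²) = 6*(-3 + 2*4²) = 6*(-3 + 2*16) = 6*(-3 + 32) = 6*29 = 174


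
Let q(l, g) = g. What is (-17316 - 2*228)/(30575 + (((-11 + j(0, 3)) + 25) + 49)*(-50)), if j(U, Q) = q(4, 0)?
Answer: -17772/27425 ≈ -0.64802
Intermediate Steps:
j(U, Q) = 0
(-17316 - 2*228)/(30575 + (((-11 + j(0, 3)) + 25) + 49)*(-50)) = (-17316 - 2*228)/(30575 + (((-11 + 0) + 25) + 49)*(-50)) = (-17316 - 456)/(30575 + ((-11 + 25) + 49)*(-50)) = -17772/(30575 + (14 + 49)*(-50)) = -17772/(30575 + 63*(-50)) = -17772/(30575 - 3150) = -17772/27425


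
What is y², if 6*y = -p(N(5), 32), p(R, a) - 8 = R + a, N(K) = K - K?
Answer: 400/9 ≈ 44.444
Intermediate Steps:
N(K) = 0
p(R, a) = 8 + R + a (p(R, a) = 8 + (R + a) = 8 + R + a)
y = -20/3 (y = (-(8 + 0 + 32))/6 = (-1*40)/6 = (⅙)*(-40) = -20/3 ≈ -6.6667)
y² = (-20/3)² = 400/9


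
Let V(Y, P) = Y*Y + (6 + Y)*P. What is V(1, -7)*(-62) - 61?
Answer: 2915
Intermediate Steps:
V(Y, P) = Y² + P*(6 + Y)
V(1, -7)*(-62) - 61 = (1² + 6*(-7) - 7*1)*(-62) - 61 = (1 - 42 - 7)*(-62) - 61 = -48*(-62) - 61 = 2976 - 61 = 2915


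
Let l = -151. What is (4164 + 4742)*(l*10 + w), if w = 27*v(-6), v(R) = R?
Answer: -14890832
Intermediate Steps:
w = -162 (w = 27*(-6) = -162)
(4164 + 4742)*(l*10 + w) = (4164 + 4742)*(-151*10 - 162) = 8906*(-1510 - 162) = 8906*(-1672) = -14890832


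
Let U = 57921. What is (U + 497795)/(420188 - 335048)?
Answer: 138929/21285 ≈ 6.5271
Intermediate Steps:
(U + 497795)/(420188 - 335048) = (57921 + 497795)/(420188 - 335048) = 555716/85140 = 555716*(1/85140) = 138929/21285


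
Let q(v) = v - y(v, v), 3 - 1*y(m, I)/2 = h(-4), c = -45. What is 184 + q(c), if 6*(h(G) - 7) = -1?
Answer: 440/3 ≈ 146.67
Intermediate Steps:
h(G) = 41/6 (h(G) = 7 + (1/6)*(-1) = 7 - 1/6 = 41/6)
y(m, I) = -23/3 (y(m, I) = 6 - 2*41/6 = 6 - 41/3 = -23/3)
q(v) = 23/3 + v (q(v) = v - 1*(-23/3) = v + 23/3 = 23/3 + v)
184 + q(c) = 184 + (23/3 - 45) = 184 - 112/3 = 440/3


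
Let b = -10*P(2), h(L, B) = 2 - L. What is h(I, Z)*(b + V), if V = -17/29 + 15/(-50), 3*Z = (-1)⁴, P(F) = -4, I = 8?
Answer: -34029/145 ≈ -234.68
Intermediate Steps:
Z = ⅓ (Z = (⅓)*(-1)⁴ = (⅓)*1 = ⅓ ≈ 0.33333)
V = -257/290 (V = -17*1/29 + 15*(-1/50) = -17/29 - 3/10 = -257/290 ≈ -0.88621)
b = 40 (b = -10*(-4) = 40)
h(I, Z)*(b + V) = (2 - 1*8)*(40 - 257/290) = (2 - 8)*(11343/290) = -6*11343/290 = -34029/145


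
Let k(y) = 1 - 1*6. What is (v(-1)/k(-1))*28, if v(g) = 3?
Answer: -84/5 ≈ -16.800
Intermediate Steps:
k(y) = -5 (k(y) = 1 - 6 = -5)
(v(-1)/k(-1))*28 = (3/(-5))*28 = -1/5*3*28 = -3/5*28 = -84/5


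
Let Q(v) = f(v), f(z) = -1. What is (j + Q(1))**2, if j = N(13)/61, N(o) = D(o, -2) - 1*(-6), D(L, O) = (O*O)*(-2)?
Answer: 3969/3721 ≈ 1.0666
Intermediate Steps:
D(L, O) = -2*O**2 (D(L, O) = O**2*(-2) = -2*O**2)
Q(v) = -1
N(o) = -2 (N(o) = -2*(-2)**2 - 1*(-6) = -2*4 + 6 = -8 + 6 = -2)
j = -2/61 ≈ -0.032787
(j + Q(1))**2 = (-2/61 - 1)**2 = (-63/61)**2 = 3969/3721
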